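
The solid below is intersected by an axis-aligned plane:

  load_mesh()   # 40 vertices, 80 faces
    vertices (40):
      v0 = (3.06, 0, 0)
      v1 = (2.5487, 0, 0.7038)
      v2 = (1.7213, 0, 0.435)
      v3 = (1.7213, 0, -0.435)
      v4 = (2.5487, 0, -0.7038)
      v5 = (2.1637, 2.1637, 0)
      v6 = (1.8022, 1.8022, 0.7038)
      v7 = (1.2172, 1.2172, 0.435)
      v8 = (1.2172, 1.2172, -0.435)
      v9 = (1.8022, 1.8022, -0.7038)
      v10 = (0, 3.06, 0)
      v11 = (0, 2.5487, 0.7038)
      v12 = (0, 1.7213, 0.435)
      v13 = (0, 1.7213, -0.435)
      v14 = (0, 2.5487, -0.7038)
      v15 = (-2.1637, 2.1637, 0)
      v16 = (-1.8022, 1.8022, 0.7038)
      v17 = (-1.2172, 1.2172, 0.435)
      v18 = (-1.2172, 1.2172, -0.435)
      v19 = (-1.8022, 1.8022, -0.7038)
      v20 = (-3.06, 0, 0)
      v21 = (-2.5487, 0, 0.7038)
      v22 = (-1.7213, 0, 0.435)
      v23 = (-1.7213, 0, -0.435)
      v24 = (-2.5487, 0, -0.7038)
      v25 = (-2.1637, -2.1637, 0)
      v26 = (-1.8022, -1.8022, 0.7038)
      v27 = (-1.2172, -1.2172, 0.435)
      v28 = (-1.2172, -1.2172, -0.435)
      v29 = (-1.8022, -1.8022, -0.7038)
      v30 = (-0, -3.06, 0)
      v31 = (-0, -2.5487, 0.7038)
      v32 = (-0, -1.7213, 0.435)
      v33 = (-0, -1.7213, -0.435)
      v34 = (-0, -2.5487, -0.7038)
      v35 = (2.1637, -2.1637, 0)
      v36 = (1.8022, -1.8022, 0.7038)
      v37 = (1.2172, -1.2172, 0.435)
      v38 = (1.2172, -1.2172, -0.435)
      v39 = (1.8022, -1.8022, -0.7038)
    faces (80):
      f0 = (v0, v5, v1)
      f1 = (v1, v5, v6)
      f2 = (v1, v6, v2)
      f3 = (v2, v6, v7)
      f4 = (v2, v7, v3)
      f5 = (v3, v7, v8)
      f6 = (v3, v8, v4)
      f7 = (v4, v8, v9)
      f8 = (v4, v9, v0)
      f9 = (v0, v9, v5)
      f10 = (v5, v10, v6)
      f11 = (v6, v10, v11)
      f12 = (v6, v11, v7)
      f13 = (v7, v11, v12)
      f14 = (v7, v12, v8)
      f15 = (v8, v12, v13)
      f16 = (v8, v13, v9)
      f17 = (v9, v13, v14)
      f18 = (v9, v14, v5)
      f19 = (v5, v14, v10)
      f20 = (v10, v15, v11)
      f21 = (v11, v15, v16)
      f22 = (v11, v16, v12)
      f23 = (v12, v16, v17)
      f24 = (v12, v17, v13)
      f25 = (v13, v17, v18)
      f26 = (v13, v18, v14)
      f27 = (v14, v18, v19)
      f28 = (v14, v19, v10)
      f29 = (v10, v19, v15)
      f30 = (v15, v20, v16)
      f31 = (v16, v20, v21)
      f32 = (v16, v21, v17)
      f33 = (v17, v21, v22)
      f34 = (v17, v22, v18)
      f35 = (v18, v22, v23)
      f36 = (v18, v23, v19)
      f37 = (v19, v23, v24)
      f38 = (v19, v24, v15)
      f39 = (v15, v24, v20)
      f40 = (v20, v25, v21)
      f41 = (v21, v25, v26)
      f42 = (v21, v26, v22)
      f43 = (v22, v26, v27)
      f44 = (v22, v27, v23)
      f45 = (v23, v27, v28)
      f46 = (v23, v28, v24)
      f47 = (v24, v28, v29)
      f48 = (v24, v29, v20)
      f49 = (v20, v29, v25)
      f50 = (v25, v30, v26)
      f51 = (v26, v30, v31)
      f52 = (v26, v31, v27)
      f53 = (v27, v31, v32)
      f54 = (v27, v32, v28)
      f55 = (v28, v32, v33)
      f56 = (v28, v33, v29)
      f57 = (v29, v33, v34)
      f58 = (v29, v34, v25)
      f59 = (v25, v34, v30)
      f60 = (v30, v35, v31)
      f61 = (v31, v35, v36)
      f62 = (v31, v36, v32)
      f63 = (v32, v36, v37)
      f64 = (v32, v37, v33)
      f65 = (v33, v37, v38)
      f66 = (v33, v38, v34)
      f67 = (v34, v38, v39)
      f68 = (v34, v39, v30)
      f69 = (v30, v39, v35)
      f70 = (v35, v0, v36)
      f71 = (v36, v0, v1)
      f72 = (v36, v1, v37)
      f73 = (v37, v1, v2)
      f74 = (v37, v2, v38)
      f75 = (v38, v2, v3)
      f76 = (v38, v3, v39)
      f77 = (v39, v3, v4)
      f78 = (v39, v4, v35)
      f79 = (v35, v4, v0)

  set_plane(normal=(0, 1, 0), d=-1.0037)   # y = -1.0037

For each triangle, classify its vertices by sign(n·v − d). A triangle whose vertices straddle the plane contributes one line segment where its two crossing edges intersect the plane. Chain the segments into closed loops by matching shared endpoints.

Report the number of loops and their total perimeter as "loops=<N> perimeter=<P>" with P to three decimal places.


loops=2 perimeter=8.699

Straddling triangles (20 of 80):
  (v20,v25,v21) [+-+] → (-2.64422, -1.0037, 0)–(-2.37011, -1.0037, 0.37732)  len=0.4664
  (v21,v25,v26) [+--] → (-2.37011, -1.0037, 0.37732)–(-2.13295, -1.0037, 0.7038)  len=0.4035
  (v21,v26,v22) [+-+] → (-2.13295, -1.0037, 0.7038)–(-1.76636, -1.0037, 0.584703)  len=0.3855
  (v22,v26,v27) [+--] → (-1.76636, -1.0037, 0.584703)–(-1.30562, -1.0037, 0.435)  len=0.4844
  (v22,v27,v23) [+-+] → (-1.30562, -1.0037, 0.435)–(-1.30562, -1.0037, 0.2824)  len=0.1526
  (v23,v27,v28) [+--] → (-1.30562, -1.0037, 0.2824)–(-1.30562, -1.0037, -0.435)  len=0.7174
  (v23,v28,v24) [+-+] → (-1.30562, -1.0037, -0.435)–(-1.45075, -1.0037, -0.482148)  len=0.1526
  (v24,v28,v29) [+--] → (-1.45075, -1.0037, -0.482148)–(-2.13295, -1.0037, -0.7038)  len=0.7173
  (v24,v29,v20) [+-+] → (-2.13295, -1.0037, -0.7038)–(-2.35949, -1.0037, -0.391968)  len=0.3854
  (v20,v29,v25) [+--] → (-2.35949, -1.0037, -0.391968)–(-2.64422, -1.0037, 0)  len=0.4845
  (v35,v0,v36) [-+-] → (2.64422, -1.0037, 0)–(2.35949, -1.0037, 0.391968)  len=0.4845
  (v36,v0,v1) [-++] → (2.35949, -1.0037, 0.391968)–(2.13295, -1.0037, 0.7038)  len=0.3854
  (v36,v1,v37) [-+-] → (2.13295, -1.0037, 0.7038)–(1.45075, -1.0037, 0.482148)  len=0.7173
  (v37,v1,v2) [-++] → (1.45075, -1.0037, 0.482148)–(1.30562, -1.0037, 0.435)  len=0.1526
  (v37,v2,v38) [-+-] → (1.30562, -1.0037, 0.435)–(1.30562, -1.0037, -0.2824)  len=0.7174
  (v38,v2,v3) [-++] → (1.30562, -1.0037, -0.2824)–(1.30562, -1.0037, -0.435)  len=0.1526
  (v38,v3,v39) [-+-] → (1.30562, -1.0037, -0.435)–(1.76636, -1.0037, -0.584703)  len=0.4844
  (v39,v3,v4) [-++] → (1.76636, -1.0037, -0.584703)–(2.13295, -1.0037, -0.7038)  len=0.3855
  (v39,v4,v35) [-+-] → (2.13295, -1.0037, -0.7038)–(2.37011, -1.0037, -0.37732)  len=0.4035
  (v35,v4,v0) [-++] → (2.37011, -1.0037, -0.37732)–(2.64422, -1.0037, 0)  len=0.4664

Chained into 2 loop(s):
  loop 1: 10 segments, perimeter = 4.3496
  loop 2: 10 segments, perimeter = 4.3496
Total perimeter = 8.699


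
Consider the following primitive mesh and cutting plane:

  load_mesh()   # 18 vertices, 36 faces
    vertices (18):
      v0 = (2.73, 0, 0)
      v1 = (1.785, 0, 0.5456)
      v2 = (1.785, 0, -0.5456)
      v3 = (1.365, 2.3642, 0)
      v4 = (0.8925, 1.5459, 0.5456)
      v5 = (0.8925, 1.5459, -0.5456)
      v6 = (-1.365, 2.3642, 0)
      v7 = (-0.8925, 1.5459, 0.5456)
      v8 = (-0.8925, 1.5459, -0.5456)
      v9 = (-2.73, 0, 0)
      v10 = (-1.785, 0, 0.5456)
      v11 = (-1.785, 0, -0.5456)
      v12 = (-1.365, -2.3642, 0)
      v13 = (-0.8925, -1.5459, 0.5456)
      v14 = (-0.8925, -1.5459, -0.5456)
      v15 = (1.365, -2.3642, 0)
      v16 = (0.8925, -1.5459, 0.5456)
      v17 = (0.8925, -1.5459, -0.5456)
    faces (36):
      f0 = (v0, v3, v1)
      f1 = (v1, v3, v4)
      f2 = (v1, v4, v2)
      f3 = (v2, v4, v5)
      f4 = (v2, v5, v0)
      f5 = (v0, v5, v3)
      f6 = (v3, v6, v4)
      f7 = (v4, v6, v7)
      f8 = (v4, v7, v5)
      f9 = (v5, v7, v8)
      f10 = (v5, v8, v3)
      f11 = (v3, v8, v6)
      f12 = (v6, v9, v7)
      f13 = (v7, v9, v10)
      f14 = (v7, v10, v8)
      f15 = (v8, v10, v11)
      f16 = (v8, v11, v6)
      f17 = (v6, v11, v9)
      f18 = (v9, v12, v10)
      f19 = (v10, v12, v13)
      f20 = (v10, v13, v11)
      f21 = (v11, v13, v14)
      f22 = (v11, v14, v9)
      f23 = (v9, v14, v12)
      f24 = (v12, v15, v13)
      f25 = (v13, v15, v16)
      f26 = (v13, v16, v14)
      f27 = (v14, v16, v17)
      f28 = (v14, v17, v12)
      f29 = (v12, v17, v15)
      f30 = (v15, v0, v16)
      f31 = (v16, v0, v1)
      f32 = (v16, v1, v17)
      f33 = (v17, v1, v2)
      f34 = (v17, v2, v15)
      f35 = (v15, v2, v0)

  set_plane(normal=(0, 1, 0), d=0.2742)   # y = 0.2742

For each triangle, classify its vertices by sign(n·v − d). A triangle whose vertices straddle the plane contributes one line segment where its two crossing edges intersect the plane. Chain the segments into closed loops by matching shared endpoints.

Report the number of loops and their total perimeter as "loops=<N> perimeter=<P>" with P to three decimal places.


Straddling triangles (12 of 36):
  (v0,v3,v1) [-+-] → (2.57169, 0.2742, 0)–(1.73629, 0.2742, 0.482321)  len=0.9646
  (v1,v3,v4) [-++] → (1.73629, 0.2742, 0.482321)–(1.6267, 0.2742, 0.5456)  len=0.1265
  (v1,v4,v2) [-+-] → (1.6267, 0.2742, 0.5456)–(1.6267, 0.2742, -0.352051)  len=0.8977
  (v2,v4,v5) [-++] → (1.6267, 0.2742, -0.352051)–(1.6267, 0.2742, -0.5456)  len=0.1935
  (v2,v5,v0) [-+-] → (1.6267, 0.2742, -0.5456)–(2.40408, 0.2742, -0.0967744)  len=0.8976
  (v0,v5,v3) [-++] → (2.40408, 0.2742, -0.0967744)–(2.57169, 0.2742, 0)  len=0.1935
  (v6,v9,v7) [+-+] → (-2.57169, 0.2742, 0)–(-2.40408, 0.2742, 0.0967744)  len=0.1935
  (v7,v9,v10) [+--] → (-2.40408, 0.2742, 0.0967744)–(-1.6267, 0.2742, 0.5456)  len=0.8976
  (v7,v10,v8) [+-+] → (-1.6267, 0.2742, 0.5456)–(-1.6267, 0.2742, 0.352051)  len=0.1935
  (v8,v10,v11) [+--] → (-1.6267, 0.2742, 0.352051)–(-1.6267, 0.2742, -0.5456)  len=0.8977
  (v8,v11,v6) [+-+] → (-1.6267, 0.2742, -0.5456)–(-1.73629, 0.2742, -0.482321)  len=0.1265
  (v6,v11,v9) [+--] → (-1.73629, 0.2742, -0.482321)–(-2.57169, 0.2742, 0)  len=0.9646

Chained into 2 loop(s):
  loop 1: 6 segments, perimeter = 3.2736
  loop 2: 6 segments, perimeter = 3.2736
Total perimeter = 6.547

loops=2 perimeter=6.547


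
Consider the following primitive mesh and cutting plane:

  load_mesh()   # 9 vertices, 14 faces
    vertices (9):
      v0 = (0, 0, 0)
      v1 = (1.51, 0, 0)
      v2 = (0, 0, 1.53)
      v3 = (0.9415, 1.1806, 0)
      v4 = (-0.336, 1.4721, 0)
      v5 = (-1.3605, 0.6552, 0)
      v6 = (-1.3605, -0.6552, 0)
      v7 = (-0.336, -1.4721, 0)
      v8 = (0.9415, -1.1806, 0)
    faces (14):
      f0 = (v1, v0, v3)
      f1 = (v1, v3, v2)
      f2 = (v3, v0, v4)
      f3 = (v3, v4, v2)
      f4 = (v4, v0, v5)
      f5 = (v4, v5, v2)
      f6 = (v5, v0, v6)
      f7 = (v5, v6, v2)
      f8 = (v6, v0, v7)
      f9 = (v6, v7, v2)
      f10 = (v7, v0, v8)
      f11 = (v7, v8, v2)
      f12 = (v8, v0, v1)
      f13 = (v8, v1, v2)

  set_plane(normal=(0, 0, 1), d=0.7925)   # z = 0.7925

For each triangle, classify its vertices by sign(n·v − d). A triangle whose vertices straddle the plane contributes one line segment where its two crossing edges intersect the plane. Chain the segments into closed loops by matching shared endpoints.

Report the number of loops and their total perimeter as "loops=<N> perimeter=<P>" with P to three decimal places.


Straddling triangles (7 of 14):
  (v1,v3,v2) [--+] → (0.453828, 0.56908, 0.7925)–(0.727859, 0, 0.7925)  len=0.6316
  (v3,v4,v2) [--+] → (-0.161961, 0.709591, 0.7925)–(0.453828, 0.56908, 0.7925)  len=0.6316
  (v4,v5,v2) [--+] → (-0.655797, 0.315824, 0.7925)–(-0.161961, 0.709591, 0.7925)  len=0.6316
  (v5,v6,v2) [--+] → (-0.655797, -0.315824, 0.7925)–(-0.655797, 0.315824, 0.7925)  len=0.6316
  (v6,v7,v2) [--+] → (-0.161961, -0.709591, 0.7925)–(-0.655797, -0.315824, 0.7925)  len=0.6316
  (v7,v8,v2) [--+] → (0.453828, -0.56908, 0.7925)–(-0.161961, -0.709591, 0.7925)  len=0.6316
  (v8,v1,v2) [--+] → (0.727859, 0, 0.7925)–(0.453828, -0.56908, 0.7925)  len=0.6316

Chained into 1 loop(s):
  loop 1: 7 segments, perimeter = 4.4213
Total perimeter = 4.421

loops=1 perimeter=4.421


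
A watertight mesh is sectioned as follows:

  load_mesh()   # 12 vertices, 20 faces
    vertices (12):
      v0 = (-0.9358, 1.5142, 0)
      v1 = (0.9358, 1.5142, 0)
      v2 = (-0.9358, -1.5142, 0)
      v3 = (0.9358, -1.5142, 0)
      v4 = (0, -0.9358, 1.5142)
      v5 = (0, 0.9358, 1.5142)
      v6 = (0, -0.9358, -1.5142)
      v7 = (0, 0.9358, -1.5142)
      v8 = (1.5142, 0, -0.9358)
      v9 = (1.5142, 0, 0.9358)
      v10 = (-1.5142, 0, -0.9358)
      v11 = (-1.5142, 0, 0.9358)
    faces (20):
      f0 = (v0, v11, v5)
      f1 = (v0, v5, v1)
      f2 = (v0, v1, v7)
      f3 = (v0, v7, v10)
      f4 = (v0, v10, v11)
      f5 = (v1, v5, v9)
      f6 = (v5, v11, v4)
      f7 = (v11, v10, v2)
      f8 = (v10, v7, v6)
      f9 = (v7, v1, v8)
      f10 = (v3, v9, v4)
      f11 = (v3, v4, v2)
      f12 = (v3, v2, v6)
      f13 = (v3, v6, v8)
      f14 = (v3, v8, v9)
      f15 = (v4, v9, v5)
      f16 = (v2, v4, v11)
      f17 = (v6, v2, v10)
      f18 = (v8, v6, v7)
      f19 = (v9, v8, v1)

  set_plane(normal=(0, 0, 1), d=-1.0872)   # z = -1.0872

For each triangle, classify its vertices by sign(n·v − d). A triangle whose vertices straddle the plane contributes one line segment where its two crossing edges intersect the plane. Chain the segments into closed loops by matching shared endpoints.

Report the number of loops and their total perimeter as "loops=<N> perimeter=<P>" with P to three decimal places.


loops=1 perimeter=6.866

Straddling triangles (8 of 20):
  (v0,v1,v7) [++-] → (0.263893, 1.09891, -1.0872)–(-0.263893, 1.09891, -1.0872)  len=0.5278
  (v0,v7,v10) [+-+] → (-0.263893, 1.09891, -1.0872)–(-1.11785, 0.244952, -1.0872)  len=1.2077
  (v10,v7,v6) [+--] → (-1.11785, 0.244952, -1.0872)–(-1.11785, -0.244952, -1.0872)  len=0.4899
  (v7,v1,v8) [-++] → (0.263893, 1.09891, -1.0872)–(1.11785, 0.244952, -1.0872)  len=1.2077
  (v3,v2,v6) [++-] → (-0.263893, -1.09891, -1.0872)–(0.263893, -1.09891, -1.0872)  len=0.5278
  (v3,v6,v8) [+-+] → (0.263893, -1.09891, -1.0872)–(1.11785, -0.244952, -1.0872)  len=1.2077
  (v6,v2,v10) [-++] → (-0.263893, -1.09891, -1.0872)–(-1.11785, -0.244952, -1.0872)  len=1.2077
  (v8,v6,v7) [+--] → (1.11785, -0.244952, -1.0872)–(1.11785, 0.244952, -1.0872)  len=0.4899

Chained into 1 loop(s):
  loop 1: 8 segments, perimeter = 6.8661
Total perimeter = 6.866


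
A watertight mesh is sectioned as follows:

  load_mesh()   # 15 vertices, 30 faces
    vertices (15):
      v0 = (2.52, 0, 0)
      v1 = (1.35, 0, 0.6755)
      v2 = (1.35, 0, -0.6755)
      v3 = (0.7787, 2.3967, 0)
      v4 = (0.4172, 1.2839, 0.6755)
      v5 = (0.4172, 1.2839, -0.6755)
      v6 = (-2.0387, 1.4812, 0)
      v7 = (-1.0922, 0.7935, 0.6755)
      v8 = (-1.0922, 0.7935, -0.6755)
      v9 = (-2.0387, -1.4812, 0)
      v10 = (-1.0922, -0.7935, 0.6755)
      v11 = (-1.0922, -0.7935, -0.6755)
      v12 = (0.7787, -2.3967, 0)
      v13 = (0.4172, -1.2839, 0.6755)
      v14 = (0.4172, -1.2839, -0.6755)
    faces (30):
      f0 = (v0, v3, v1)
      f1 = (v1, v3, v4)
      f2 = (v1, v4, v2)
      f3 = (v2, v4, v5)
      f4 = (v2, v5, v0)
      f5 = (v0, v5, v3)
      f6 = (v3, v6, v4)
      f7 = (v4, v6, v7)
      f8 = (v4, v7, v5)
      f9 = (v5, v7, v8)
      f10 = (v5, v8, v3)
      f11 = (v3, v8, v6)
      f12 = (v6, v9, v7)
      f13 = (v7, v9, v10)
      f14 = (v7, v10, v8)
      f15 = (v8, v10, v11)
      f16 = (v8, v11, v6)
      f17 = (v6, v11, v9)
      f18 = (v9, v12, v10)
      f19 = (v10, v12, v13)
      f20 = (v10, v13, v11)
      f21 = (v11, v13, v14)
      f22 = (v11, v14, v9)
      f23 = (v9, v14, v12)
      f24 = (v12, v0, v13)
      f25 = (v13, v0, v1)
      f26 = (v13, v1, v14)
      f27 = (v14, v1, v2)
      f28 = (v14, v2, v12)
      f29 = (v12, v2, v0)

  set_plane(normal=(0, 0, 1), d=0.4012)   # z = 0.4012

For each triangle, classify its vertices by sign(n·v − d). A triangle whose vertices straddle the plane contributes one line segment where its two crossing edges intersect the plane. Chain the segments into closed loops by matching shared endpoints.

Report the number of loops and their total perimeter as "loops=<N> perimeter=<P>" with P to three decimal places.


loops=2 perimeter=18.663

Straddling triangles (20 of 30):
  (v0,v3,v1) [--+] → (1.11801, 0.973227, 0.4012)–(1.8251, 0, 0.4012)  len=1.2030
  (v1,v3,v4) [+-+] → (1.11801, 0.973227, 0.4012)–(0.563994, 1.73577, 0.4012)  len=0.9426
  (v1,v4,v2) [++-] → (0.606591, 1.02322, 0.4012)–(1.35, 0, 0.4012)  len=1.2648
  (v2,v4,v5) [-+-] → (0.606591, 1.02322, 0.4012)–(0.4172, 1.2839, 0.4012)  len=0.3222
  (v3,v6,v4) [--+] → (-0.580066, 1.36402, 0.4012)–(0.563994, 1.73577, 0.4012)  len=1.2029
  (v4,v6,v7) [+-+] → (-0.580066, 1.36402, 0.4012)–(-1.47654, 1.07275, 0.4012)  len=0.9426
  (v4,v7,v5) [++-] → (-0.785739, 0.893068, 0.4012)–(0.4172, 1.2839, 0.4012)  len=1.2648
  (v5,v7,v8) [-+-] → (-0.785739, 0.893068, 0.4012)–(-1.0922, 0.7935, 0.4012)  len=0.3222
  (v6,v9,v7) [--+] → (-1.47654, -0.130186, 0.4012)–(-1.47654, 1.07275, 0.4012)  len=1.2029
  (v7,v9,v10) [+-+] → (-1.47654, -0.130186, 0.4012)–(-1.47654, -1.07275, 0.4012)  len=0.9426
  (v7,v10,v8) [++-] → (-1.0922, -0.471284, 0.4012)–(-1.0922, 0.7935, 0.4012)  len=1.2648
  (v8,v10,v11) [-+-] → (-1.0922, -0.471284, 0.4012)–(-1.0922, -0.7935, 0.4012)  len=0.3222
  (v9,v12,v10) [--+] → (-0.332484, -1.44451, 0.4012)–(-1.47654, -1.07275, 0.4012)  len=1.2029
  (v10,v12,v13) [+-+] → (-0.332484, -1.44451, 0.4012)–(0.563994, -1.73577, 0.4012)  len=0.9426
  (v10,v13,v11) [++-] → (0.110739, -1.18433, 0.4012)–(-1.0922, -0.7935, 0.4012)  len=1.2648
  (v11,v13,v14) [-+-] → (0.110739, -1.18433, 0.4012)–(0.4172, -1.2839, 0.4012)  len=0.3222
  (v12,v0,v13) [--+] → (1.27108, -0.762547, 0.4012)–(0.563994, -1.73577, 0.4012)  len=1.2030
  (v13,v0,v1) [+-+] → (1.27108, -0.762547, 0.4012)–(1.8251, 0, 0.4012)  len=0.9426
  (v13,v1,v14) [++-] → (1.16061, -0.260676, 0.4012)–(0.4172, -1.2839, 0.4012)  len=1.2648
  (v14,v1,v2) [-+-] → (1.16061, -0.260676, 0.4012)–(1.35, 0, 0.4012)  len=0.3222

Chained into 2 loop(s):
  loop 1: 10 segments, perimeter = 10.7277
  loop 2: 10 segments, perimeter = 7.9351
Total perimeter = 18.663


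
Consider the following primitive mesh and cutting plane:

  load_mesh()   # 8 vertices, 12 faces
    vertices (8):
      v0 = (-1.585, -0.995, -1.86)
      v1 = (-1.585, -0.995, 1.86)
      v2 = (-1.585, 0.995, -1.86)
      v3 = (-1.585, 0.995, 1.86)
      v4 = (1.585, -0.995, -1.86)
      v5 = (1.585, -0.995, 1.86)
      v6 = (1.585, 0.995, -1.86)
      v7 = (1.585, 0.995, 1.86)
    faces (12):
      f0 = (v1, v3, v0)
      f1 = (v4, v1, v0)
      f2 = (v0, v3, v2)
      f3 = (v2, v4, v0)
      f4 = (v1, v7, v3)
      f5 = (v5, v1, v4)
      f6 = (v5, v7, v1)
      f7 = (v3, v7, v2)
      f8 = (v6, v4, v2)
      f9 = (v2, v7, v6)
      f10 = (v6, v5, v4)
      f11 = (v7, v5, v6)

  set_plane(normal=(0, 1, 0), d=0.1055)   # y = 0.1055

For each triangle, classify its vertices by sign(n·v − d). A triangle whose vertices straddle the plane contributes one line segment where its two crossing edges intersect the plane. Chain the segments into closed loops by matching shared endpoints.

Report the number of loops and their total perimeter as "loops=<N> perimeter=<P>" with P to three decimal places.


loops=1 perimeter=13.780

Straddling triangles (8 of 12):
  (v1,v3,v0) [-+-] → (-1.585, 0.1055, 1.86)–(-1.585, 0.1055, 0.197216)  len=1.6628
  (v0,v3,v2) [-++] → (-1.585, 0.1055, 0.197216)–(-1.585, 0.1055, -1.86)  len=2.0572
  (v2,v4,v0) [+--] → (-0.168058, 0.1055, -1.86)–(-1.585, 0.1055, -1.86)  len=1.4169
  (v1,v7,v3) [-++] → (0.168058, 0.1055, 1.86)–(-1.585, 0.1055, 1.86)  len=1.7531
  (v5,v7,v1) [-+-] → (1.585, 0.1055, 1.86)–(0.168058, 0.1055, 1.86)  len=1.4169
  (v6,v4,v2) [+-+] → (1.585, 0.1055, -1.86)–(-0.168058, 0.1055, -1.86)  len=1.7531
  (v6,v5,v4) [+--] → (1.585, 0.1055, -0.197216)–(1.585, 0.1055, -1.86)  len=1.6628
  (v7,v5,v6) [+-+] → (1.585, 0.1055, 1.86)–(1.585, 0.1055, -0.197216)  len=2.0572

Chained into 1 loop(s):
  loop 1: 8 segments, perimeter = 13.7800
Total perimeter = 13.780


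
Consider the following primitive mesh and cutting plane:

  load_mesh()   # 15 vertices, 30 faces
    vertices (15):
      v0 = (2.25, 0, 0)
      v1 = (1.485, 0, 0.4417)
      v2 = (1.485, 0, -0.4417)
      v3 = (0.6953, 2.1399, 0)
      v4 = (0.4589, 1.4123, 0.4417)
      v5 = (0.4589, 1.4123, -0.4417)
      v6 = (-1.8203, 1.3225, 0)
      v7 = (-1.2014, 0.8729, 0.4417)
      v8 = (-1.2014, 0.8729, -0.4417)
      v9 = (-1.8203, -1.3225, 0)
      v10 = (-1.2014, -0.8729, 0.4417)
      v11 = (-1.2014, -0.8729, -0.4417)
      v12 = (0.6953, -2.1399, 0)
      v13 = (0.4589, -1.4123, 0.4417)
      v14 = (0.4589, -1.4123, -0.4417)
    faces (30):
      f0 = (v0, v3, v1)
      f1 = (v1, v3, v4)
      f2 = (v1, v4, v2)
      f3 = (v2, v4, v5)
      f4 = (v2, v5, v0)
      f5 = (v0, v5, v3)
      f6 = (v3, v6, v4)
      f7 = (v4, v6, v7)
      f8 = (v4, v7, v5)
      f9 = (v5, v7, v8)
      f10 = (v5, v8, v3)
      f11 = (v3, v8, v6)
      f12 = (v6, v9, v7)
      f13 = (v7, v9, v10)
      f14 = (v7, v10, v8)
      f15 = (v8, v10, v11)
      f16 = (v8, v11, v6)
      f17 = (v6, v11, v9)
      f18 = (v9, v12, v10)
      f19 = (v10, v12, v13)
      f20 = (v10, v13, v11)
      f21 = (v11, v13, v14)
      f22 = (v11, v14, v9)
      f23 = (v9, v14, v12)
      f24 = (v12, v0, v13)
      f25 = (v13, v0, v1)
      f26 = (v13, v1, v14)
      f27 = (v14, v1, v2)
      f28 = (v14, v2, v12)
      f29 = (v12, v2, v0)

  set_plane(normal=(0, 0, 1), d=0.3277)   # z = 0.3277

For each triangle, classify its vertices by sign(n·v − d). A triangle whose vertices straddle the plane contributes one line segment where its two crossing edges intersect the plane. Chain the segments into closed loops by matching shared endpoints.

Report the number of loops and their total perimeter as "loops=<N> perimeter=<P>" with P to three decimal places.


Straddling triangles (20 of 30):
  (v0,v3,v1) [--+] → (1.28118, 0.552295, 0.3277)–(1.68244, 0, 0.3277)  len=0.6827
  (v1,v3,v4) [+-+] → (1.28118, 0.552295, 0.3277)–(0.519913, 1.60009, 0.3277)  len=1.2951
  (v1,v4,v2) [++-] → (0.591315, 1.23005, 0.3277)–(1.485, 0, 0.3277)  len=1.5204
  (v2,v4,v5) [-+-] → (0.591315, 1.23005, 0.3277)–(0.4589, 1.4123, 0.3277)  len=0.2253
  (v3,v6,v4) [--+] → (-0.129347, 1.38912, 0.3277)–(0.519913, 1.60009, 0.3277)  len=0.6827
  (v4,v6,v7) [+-+] → (-0.129347, 1.38912, 0.3277)–(-1.36113, 0.988939, 0.3277)  len=1.2952
  (v4,v7,v5) [++-] → (-0.987143, 0.942508, 0.3277)–(0.4589, 1.4123, 0.3277)  len=1.5204
  (v5,v7,v8) [-+-] → (-0.987143, 0.942508, 0.3277)–(-1.2014, 0.8729, 0.3277)  len=0.2253
  (v6,v9,v7) [--+] → (-1.36113, 0.306281, 0.3277)–(-1.36113, 0.988939, 0.3277)  len=0.6827
  (v7,v9,v10) [+-+] → (-1.36113, 0.306281, 0.3277)–(-1.36113, -0.988939, 0.3277)  len=1.2952
  (v7,v10,v8) [++-] → (-1.2014, -0.64761, 0.3277)–(-1.2014, 0.8729, 0.3277)  len=1.5205
  (v8,v10,v11) [-+-] → (-1.2014, -0.64761, 0.3277)–(-1.2014, -0.8729, 0.3277)  len=0.2253
  (v9,v12,v10) [--+] → (-0.711874, -1.1999, 0.3277)–(-1.36113, -0.988939, 0.3277)  len=0.6827
  (v10,v12,v13) [+-+] → (-0.711874, -1.1999, 0.3277)–(0.519913, -1.60009, 0.3277)  len=1.2952
  (v10,v13,v11) [++-] → (0.244643, -1.34269, 0.3277)–(-1.2014, -0.8729, 0.3277)  len=1.5204
  (v11,v13,v14) [-+-] → (0.244643, -1.34269, 0.3277)–(0.4589, -1.4123, 0.3277)  len=0.2253
  (v12,v0,v13) [--+] → (0.921172, -1.04779, 0.3277)–(0.519913, -1.60009, 0.3277)  len=0.6827
  (v13,v0,v1) [+-+] → (0.921172, -1.04779, 0.3277)–(1.68244, 0, 0.3277)  len=1.2951
  (v13,v1,v14) [++-] → (1.35259, -0.182253, 0.3277)–(0.4589, -1.4123, 0.3277)  len=1.5204
  (v14,v1,v2) [-+-] → (1.35259, -0.182253, 0.3277)–(1.485, 0, 0.3277)  len=0.2253

Chained into 2 loop(s):
  loop 1: 10 segments, perimeter = 9.8892
  loop 2: 10 segments, perimeter = 8.7286
Total perimeter = 18.618

loops=2 perimeter=18.618


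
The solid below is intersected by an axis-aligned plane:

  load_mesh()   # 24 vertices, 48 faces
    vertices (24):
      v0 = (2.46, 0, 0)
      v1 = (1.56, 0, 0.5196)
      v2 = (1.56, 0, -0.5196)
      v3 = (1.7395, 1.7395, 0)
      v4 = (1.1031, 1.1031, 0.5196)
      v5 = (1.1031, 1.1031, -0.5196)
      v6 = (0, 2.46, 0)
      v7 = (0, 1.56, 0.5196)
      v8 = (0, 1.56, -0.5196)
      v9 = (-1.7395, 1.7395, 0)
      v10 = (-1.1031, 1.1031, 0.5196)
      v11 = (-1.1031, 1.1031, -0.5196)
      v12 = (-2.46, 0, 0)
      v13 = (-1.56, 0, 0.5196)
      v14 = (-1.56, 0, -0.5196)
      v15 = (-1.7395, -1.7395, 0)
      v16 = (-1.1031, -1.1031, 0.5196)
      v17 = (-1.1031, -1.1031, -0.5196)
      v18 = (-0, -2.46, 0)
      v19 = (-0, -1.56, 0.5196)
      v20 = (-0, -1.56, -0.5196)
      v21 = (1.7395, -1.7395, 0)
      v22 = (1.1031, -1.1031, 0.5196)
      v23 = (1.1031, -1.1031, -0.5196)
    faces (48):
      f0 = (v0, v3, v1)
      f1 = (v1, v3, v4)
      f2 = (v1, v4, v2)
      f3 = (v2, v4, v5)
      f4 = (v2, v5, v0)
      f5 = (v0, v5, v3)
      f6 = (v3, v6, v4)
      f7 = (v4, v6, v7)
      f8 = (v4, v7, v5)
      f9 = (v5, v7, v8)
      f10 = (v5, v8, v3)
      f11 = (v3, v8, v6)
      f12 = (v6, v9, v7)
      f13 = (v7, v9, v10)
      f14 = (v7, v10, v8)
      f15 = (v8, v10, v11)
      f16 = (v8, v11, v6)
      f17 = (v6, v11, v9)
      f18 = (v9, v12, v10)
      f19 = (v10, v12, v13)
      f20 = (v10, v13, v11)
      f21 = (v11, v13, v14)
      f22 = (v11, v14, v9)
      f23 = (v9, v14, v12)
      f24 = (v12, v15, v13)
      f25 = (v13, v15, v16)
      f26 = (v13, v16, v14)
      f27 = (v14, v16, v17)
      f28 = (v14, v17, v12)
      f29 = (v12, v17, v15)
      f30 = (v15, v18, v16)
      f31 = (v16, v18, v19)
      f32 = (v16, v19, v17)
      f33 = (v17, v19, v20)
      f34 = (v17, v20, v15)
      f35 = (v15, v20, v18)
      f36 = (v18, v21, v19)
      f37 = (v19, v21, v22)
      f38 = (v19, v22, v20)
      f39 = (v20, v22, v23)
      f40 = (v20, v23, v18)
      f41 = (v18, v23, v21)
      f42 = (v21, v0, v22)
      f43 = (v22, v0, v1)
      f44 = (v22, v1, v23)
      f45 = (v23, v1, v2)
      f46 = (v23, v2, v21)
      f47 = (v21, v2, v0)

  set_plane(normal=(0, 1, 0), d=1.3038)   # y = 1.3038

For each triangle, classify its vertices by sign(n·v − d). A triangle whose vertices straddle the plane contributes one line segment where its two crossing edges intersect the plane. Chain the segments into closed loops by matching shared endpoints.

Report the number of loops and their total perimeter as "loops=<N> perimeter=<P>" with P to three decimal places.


loops=2 perimeter=7.743

Straddling triangles (16 of 48):
  (v0,v3,v1) [-+-] → (1.91997, 1.3038, 0)–(1.69454, 1.3038, 0.130146)  len=0.2603
  (v1,v3,v4) [-+-] → (1.69454, 1.3038, 0.130146)–(1.3038, 1.3038, 0.355735)  len=0.4512
  (v0,v5,v3) [--+] → (1.3038, 1.3038, -0.355735)–(1.91997, 1.3038, 0)  len=0.7115
  (v3,v6,v4) [++-] → (0.93994, 1.3038, 0.442746)–(1.3038, 1.3038, 0.355735)  len=0.3741
  (v4,v6,v7) [-++] → (0.93994, 1.3038, 0.442746)–(0.618547, 1.3038, 0.5196)  len=0.3305
  (v4,v7,v5) [-+-] → (0.618547, 1.3038, 0.5196)–(0.618547, 1.3038, -0.0631162)  len=0.5827
  (v5,v7,v8) [-++] → (0.618547, 1.3038, -0.0631162)–(0.618547, 1.3038, -0.5196)  len=0.4565
  (v5,v8,v3) [-++] → (0.618547, 1.3038, -0.5196)–(1.3038, 1.3038, -0.355735)  len=0.7046
  (v7,v9,v10) [++-] → (-1.3038, 1.3038, 0.355735)–(-0.618547, 1.3038, 0.5196)  len=0.7046
  (v7,v10,v8) [+-+] → (-0.618547, 1.3038, 0.5196)–(-0.618547, 1.3038, 0.0631162)  len=0.4565
  (v8,v10,v11) [+--] → (-0.618547, 1.3038, 0.0631162)–(-0.618547, 1.3038, -0.5196)  len=0.5827
  (v8,v11,v6) [+-+] → (-0.618547, 1.3038, -0.5196)–(-0.93994, 1.3038, -0.442746)  len=0.3305
  (v6,v11,v9) [+-+] → (-0.93994, 1.3038, -0.442746)–(-1.3038, 1.3038, -0.355735)  len=0.3741
  (v9,v12,v10) [+--] → (-1.91997, 1.3038, 0)–(-1.3038, 1.3038, 0.355735)  len=0.7115
  (v11,v14,v9) [--+] → (-1.69454, 1.3038, -0.130146)–(-1.3038, 1.3038, -0.355735)  len=0.4512
  (v9,v14,v12) [+--] → (-1.69454, 1.3038, -0.130146)–(-1.91997, 1.3038, 0)  len=0.2603

Chained into 2 loop(s):
  loop 1: 8 segments, perimeter = 3.8713
  loop 2: 8 segments, perimeter = 3.8713
Total perimeter = 7.743


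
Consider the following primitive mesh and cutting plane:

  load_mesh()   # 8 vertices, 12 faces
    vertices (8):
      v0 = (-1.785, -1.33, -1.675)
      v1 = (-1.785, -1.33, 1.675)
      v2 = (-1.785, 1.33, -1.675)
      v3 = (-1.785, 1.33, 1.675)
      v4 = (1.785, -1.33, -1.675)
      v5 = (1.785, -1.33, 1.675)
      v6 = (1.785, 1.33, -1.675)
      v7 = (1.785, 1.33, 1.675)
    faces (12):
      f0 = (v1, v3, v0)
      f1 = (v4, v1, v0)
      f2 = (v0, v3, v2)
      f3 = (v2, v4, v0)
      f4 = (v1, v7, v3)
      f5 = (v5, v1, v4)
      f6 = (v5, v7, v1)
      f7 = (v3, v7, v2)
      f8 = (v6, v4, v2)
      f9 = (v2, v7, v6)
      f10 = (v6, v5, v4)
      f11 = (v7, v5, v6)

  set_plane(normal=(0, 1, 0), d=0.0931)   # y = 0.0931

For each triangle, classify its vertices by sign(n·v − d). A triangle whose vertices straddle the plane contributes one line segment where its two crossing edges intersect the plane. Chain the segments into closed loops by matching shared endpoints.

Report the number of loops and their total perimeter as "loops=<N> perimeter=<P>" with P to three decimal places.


loops=1 perimeter=13.840

Straddling triangles (8 of 12):
  (v1,v3,v0) [-+-] → (-1.785, 0.0931, 1.675)–(-1.785, 0.0931, 0.11725)  len=1.5578
  (v0,v3,v2) [-++] → (-1.785, 0.0931, 0.11725)–(-1.785, 0.0931, -1.675)  len=1.7923
  (v2,v4,v0) [+--] → (-0.12495, 0.0931, -1.675)–(-1.785, 0.0931, -1.675)  len=1.6601
  (v1,v7,v3) [-++] → (0.12495, 0.0931, 1.675)–(-1.785, 0.0931, 1.675)  len=1.9100
  (v5,v7,v1) [-+-] → (1.785, 0.0931, 1.675)–(0.12495, 0.0931, 1.675)  len=1.6601
  (v6,v4,v2) [+-+] → (1.785, 0.0931, -1.675)–(-0.12495, 0.0931, -1.675)  len=1.9100
  (v6,v5,v4) [+--] → (1.785, 0.0931, -0.11725)–(1.785, 0.0931, -1.675)  len=1.5578
  (v7,v5,v6) [+-+] → (1.785, 0.0931, 1.675)–(1.785, 0.0931, -0.11725)  len=1.7923

Chained into 1 loop(s):
  loop 1: 8 segments, perimeter = 13.8400
Total perimeter = 13.840


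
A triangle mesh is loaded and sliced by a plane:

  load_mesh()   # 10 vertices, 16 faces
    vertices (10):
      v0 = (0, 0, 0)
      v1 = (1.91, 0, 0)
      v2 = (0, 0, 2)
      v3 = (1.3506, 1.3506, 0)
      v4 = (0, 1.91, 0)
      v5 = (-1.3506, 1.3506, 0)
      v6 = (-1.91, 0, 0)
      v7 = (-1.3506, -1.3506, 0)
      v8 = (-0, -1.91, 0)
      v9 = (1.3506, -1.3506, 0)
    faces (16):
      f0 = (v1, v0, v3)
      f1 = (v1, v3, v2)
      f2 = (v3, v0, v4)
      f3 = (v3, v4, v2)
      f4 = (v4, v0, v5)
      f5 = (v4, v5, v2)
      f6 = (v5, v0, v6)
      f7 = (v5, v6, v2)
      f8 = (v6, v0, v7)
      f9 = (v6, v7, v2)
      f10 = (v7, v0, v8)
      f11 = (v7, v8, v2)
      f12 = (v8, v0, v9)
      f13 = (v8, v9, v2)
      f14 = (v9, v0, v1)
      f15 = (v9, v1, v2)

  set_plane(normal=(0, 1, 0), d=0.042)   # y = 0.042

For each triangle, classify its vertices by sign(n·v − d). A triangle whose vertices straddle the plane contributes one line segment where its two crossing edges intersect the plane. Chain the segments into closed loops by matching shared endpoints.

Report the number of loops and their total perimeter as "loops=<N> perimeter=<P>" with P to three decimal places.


loops=1 perimeter=9.236

Straddling triangles (8 of 16):
  (v1,v0,v3) [--+] → (0.042, 0.042, 0)–(1.8926, 0.042, 0)  len=1.8506
  (v1,v3,v2) [-+-] → (1.8926, 0.042, 0)–(0.042, 0.042, 1.93781)  len=2.6795
  (v3,v0,v4) [+-+] → (0.042, 0.042, 0)–(0, 0.042, 0)  len=0.0420
  (v3,v4,v2) [++-] → (0, 0.042, 1.95602)–(0.042, 0.042, 1.93781)  len=0.0458
  (v4,v0,v5) [+-+] → (0, 0.042, 0)–(-0.042, 0.042, 0)  len=0.0420
  (v4,v5,v2) [++-] → (-0.042, 0.042, 1.93781)–(0, 0.042, 1.95602)  len=0.0458
  (v5,v0,v6) [+--] → (-0.042, 0.042, 0)–(-1.8926, 0.042, 0)  len=1.8506
  (v5,v6,v2) [+--] → (-1.8926, 0.042, 0)–(-0.042, 0.042, 1.93781)  len=2.6795

Chained into 1 loop(s):
  loop 1: 8 segments, perimeter = 9.2358
Total perimeter = 9.236


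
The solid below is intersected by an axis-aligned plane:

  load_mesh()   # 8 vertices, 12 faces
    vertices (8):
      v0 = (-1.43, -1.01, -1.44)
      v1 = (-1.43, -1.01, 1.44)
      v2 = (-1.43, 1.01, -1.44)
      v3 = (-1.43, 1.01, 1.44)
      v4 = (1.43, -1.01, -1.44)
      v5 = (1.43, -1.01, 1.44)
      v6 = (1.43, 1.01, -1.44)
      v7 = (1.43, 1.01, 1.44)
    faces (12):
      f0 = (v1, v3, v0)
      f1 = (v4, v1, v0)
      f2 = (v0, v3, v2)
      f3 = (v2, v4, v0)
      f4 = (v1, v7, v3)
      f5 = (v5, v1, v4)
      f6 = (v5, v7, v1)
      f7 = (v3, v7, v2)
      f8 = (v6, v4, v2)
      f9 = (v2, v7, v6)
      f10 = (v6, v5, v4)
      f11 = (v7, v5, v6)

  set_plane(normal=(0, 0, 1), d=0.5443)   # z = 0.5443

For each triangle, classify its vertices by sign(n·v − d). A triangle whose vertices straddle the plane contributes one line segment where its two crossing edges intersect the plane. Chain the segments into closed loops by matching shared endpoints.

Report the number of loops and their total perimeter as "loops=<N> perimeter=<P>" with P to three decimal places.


Straddling triangles (8 of 12):
  (v1,v3,v0) [++-] → (-1.43, 0.381766, 0.5443)–(-1.43, -1.01, 0.5443)  len=1.3918
  (v4,v1,v0) [-+-] → (-0.54052, -1.01, 0.5443)–(-1.43, -1.01, 0.5443)  len=0.8895
  (v0,v3,v2) [-+-] → (-1.43, 0.381766, 0.5443)–(-1.43, 1.01, 0.5443)  len=0.6282
  (v5,v1,v4) [++-] → (-0.54052, -1.01, 0.5443)–(1.43, -1.01, 0.5443)  len=1.9705
  (v3,v7,v2) [++-] → (0.54052, 1.01, 0.5443)–(-1.43, 1.01, 0.5443)  len=1.9705
  (v2,v7,v6) [-+-] → (0.54052, 1.01, 0.5443)–(1.43, 1.01, 0.5443)  len=0.8895
  (v6,v5,v4) [-+-] → (1.43, -0.381766, 0.5443)–(1.43, -1.01, 0.5443)  len=0.6282
  (v7,v5,v6) [++-] → (1.43, -0.381766, 0.5443)–(1.43, 1.01, 0.5443)  len=1.3918

Chained into 1 loop(s):
  loop 1: 8 segments, perimeter = 9.7600
Total perimeter = 9.760

loops=1 perimeter=9.760


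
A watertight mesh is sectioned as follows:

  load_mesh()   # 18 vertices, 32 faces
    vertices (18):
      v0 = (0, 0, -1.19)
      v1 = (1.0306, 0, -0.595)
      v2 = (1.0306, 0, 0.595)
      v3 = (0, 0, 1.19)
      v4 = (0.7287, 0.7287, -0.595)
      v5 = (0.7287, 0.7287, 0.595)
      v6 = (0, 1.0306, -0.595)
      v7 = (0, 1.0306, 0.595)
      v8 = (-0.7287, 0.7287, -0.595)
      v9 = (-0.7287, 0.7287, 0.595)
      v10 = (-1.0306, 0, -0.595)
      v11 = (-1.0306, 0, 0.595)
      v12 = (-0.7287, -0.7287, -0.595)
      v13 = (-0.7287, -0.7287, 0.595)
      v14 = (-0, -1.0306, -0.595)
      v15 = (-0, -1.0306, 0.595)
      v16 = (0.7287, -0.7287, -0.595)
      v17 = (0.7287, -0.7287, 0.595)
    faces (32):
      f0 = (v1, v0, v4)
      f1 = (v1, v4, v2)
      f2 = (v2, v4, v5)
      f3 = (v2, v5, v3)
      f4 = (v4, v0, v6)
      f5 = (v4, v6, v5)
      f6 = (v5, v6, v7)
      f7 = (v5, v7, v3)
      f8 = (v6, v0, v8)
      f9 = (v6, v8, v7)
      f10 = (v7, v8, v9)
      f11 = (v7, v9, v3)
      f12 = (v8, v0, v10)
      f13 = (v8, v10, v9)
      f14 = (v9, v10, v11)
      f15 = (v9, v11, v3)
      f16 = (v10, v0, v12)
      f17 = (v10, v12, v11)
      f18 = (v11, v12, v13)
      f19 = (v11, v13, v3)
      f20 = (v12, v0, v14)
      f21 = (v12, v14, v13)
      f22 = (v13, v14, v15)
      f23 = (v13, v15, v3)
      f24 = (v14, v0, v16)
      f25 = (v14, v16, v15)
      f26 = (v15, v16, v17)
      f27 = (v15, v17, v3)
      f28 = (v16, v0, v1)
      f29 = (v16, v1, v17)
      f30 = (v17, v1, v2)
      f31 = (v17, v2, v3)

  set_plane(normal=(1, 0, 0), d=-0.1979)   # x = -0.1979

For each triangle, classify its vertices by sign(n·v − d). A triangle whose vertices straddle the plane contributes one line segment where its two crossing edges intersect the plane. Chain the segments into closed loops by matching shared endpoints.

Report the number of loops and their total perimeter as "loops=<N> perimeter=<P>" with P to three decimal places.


loops=1 perimeter=6.661

Straddling triangles (12 of 32):
  (v6,v0,v8) [++-] → (-0.1979, 0.1979, -1.02841)–(-0.1979, 0.94861, -0.595)  len=0.8668
  (v6,v8,v7) [+-+] → (-0.1979, 0.94861, -0.595)–(-0.1979, 0.94861, 0.27182)  len=0.8668
  (v7,v8,v9) [+--] → (-0.1979, 0.94861, 0.27182)–(-0.1979, 0.94861, 0.595)  len=0.3232
  (v7,v9,v3) [+-+] → (-0.1979, 0.94861, 0.595)–(-0.1979, 0.1979, 1.02841)  len=0.8668
  (v8,v0,v10) [-+-] → (-0.1979, 0.1979, -1.02841)–(-0.1979, 0, -1.07575)  len=0.2035
  (v9,v11,v3) [--+] → (-0.1979, 0, 1.07575)–(-0.1979, 0.1979, 1.02841)  len=0.2035
  (v10,v0,v12) [-+-] → (-0.1979, 0, -1.07575)–(-0.1979, -0.1979, -1.02841)  len=0.2035
  (v11,v13,v3) [--+] → (-0.1979, -0.1979, 1.02841)–(-0.1979, 0, 1.07575)  len=0.2035
  (v12,v0,v14) [-++] → (-0.1979, -0.1979, -1.02841)–(-0.1979, -0.94861, -0.595)  len=0.8668
  (v12,v14,v13) [-+-] → (-0.1979, -0.94861, -0.595)–(-0.1979, -0.94861, -0.27182)  len=0.3232
  (v13,v14,v15) [-++] → (-0.1979, -0.94861, -0.27182)–(-0.1979, -0.94861, 0.595)  len=0.8668
  (v13,v15,v3) [-++] → (-0.1979, -0.94861, 0.595)–(-0.1979, -0.1979, 1.02841)  len=0.8668

Chained into 1 loop(s):
  loop 1: 12 segments, perimeter = 6.6613
Total perimeter = 6.661


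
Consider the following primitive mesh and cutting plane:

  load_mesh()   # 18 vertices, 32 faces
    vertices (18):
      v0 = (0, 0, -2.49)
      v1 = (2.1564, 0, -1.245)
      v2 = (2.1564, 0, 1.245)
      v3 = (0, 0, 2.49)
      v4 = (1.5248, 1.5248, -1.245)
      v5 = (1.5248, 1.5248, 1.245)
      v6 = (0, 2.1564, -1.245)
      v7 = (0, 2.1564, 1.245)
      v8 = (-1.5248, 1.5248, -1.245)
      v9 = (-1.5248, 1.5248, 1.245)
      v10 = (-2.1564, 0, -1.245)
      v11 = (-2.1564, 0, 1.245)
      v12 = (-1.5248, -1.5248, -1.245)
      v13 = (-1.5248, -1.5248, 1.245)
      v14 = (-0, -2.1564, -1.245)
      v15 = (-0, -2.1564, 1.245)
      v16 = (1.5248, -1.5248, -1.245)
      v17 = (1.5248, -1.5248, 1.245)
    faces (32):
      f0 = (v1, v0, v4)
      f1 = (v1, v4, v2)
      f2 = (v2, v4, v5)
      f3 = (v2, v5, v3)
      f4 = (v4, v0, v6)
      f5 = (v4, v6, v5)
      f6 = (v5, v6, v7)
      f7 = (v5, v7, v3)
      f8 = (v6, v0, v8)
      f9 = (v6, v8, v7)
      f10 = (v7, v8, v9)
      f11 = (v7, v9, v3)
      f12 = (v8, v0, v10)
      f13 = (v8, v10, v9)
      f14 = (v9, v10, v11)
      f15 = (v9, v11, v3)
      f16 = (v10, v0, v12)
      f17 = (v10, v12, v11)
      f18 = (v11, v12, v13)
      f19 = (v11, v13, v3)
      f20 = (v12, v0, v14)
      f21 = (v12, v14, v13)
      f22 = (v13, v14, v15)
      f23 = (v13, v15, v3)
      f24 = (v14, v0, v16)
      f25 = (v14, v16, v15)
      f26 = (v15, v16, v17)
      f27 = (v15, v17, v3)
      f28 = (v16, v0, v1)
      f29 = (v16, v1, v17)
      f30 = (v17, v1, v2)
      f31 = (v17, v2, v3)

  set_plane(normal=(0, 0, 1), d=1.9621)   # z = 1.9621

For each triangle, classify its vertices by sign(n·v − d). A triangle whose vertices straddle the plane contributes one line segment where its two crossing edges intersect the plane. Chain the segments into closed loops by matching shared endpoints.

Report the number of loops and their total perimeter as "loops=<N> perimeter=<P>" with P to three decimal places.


loops=1 perimeter=5.598

Straddling triangles (8 of 32):
  (v2,v5,v3) [--+] → (0.64654, 0.64654, 1.9621)–(0.914348, 0, 1.9621)  len=0.6998
  (v5,v7,v3) [--+] → (0, 0.914348, 1.9621)–(0.64654, 0.64654, 1.9621)  len=0.6998
  (v7,v9,v3) [--+] → (-0.64654, 0.64654, 1.9621)–(0, 0.914348, 1.9621)  len=0.6998
  (v9,v11,v3) [--+] → (-0.914348, 0, 1.9621)–(-0.64654, 0.64654, 1.9621)  len=0.6998
  (v11,v13,v3) [--+] → (-0.64654, -0.64654, 1.9621)–(-0.914348, 0, 1.9621)  len=0.6998
  (v13,v15,v3) [--+] → (0, -0.914348, 1.9621)–(-0.64654, -0.64654, 1.9621)  len=0.6998
  (v15,v17,v3) [--+] → (0.64654, -0.64654, 1.9621)–(0, -0.914348, 1.9621)  len=0.6998
  (v17,v2,v3) [--+] → (0.914348, 0, 1.9621)–(0.64654, -0.64654, 1.9621)  len=0.6998

Chained into 1 loop(s):
  loop 1: 8 segments, perimeter = 5.5985
Total perimeter = 5.598


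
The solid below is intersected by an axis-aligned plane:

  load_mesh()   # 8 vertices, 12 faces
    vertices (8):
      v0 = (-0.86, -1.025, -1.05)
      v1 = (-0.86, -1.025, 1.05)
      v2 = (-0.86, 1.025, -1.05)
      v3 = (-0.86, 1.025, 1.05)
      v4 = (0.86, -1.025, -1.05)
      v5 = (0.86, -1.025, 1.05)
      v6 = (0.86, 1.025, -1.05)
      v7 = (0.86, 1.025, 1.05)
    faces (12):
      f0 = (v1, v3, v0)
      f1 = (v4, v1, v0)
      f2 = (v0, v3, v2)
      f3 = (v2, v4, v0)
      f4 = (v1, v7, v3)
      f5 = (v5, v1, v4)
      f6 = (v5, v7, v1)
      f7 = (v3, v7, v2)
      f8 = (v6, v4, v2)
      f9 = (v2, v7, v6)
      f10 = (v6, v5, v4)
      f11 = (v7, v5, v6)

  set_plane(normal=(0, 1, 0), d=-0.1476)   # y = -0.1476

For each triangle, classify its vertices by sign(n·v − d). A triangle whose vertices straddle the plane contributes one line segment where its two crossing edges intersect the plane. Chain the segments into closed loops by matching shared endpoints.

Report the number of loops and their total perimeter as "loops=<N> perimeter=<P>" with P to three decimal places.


loops=1 perimeter=7.640

Straddling triangles (8 of 12):
  (v1,v3,v0) [-+-] → (-0.86, -0.1476, 1.05)–(-0.86, -0.1476, -0.1512)  len=1.2012
  (v0,v3,v2) [-++] → (-0.86, -0.1476, -0.1512)–(-0.86, -0.1476, -1.05)  len=0.8988
  (v2,v4,v0) [+--] → (0.12384, -0.1476, -1.05)–(-0.86, -0.1476, -1.05)  len=0.9838
  (v1,v7,v3) [-++] → (-0.12384, -0.1476, 1.05)–(-0.86, -0.1476, 1.05)  len=0.7362
  (v5,v7,v1) [-+-] → (0.86, -0.1476, 1.05)–(-0.12384, -0.1476, 1.05)  len=0.9838
  (v6,v4,v2) [+-+] → (0.86, -0.1476, -1.05)–(0.12384, -0.1476, -1.05)  len=0.7362
  (v6,v5,v4) [+--] → (0.86, -0.1476, 0.1512)–(0.86, -0.1476, -1.05)  len=1.2012
  (v7,v5,v6) [+-+] → (0.86, -0.1476, 1.05)–(0.86, -0.1476, 0.1512)  len=0.8988

Chained into 1 loop(s):
  loop 1: 8 segments, perimeter = 7.6400
Total perimeter = 7.640
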